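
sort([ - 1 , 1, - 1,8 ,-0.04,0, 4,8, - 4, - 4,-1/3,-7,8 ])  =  [ - 7, - 4, - 4,  -  1, - 1 , - 1/3,  -  0.04,0,1,4, 8, 8, 8]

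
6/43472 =3/21736 = 0.00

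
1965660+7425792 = 9391452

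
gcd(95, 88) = 1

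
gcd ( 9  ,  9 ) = 9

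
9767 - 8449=1318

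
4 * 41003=164012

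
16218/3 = 5406 = 5406.00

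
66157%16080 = 1837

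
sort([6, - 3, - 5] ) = [-5,- 3, 6]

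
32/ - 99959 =-1+99927/99959 = -0.00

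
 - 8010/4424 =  - 2 + 419/2212 = -1.81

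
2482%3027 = 2482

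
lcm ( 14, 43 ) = 602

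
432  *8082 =3491424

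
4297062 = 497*8646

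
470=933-463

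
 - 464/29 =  - 16 = - 16.00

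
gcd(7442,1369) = 1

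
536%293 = 243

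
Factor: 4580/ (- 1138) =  - 2^1 * 5^1 * 229^1*569^ (  -  1) =- 2290/569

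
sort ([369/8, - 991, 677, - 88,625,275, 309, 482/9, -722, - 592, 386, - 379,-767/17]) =[ - 991, - 722, - 592, - 379, - 88, - 767/17, 369/8,482/9 , 275,309,  386,  625, 677 ] 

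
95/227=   95/227 = 0.42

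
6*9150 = 54900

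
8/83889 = 8/83889 = 0.00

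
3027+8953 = 11980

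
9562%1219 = 1029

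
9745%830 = 615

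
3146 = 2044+1102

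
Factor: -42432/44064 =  - 26/27=- 2^1 * 3^( - 3)*13^1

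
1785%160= 25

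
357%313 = 44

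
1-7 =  - 6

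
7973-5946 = 2027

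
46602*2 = 93204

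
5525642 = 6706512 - 1180870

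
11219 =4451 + 6768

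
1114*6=6684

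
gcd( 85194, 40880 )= 2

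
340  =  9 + 331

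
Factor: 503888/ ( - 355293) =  - 2^4*3^( - 3)*7^1*11^1*409^1 * 13159^(-1) 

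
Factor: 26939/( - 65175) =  - 31/75= - 3^( - 1)*5^( - 2)* 31^1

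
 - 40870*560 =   -  22887200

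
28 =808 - 780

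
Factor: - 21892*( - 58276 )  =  2^4 * 13^1*17^1*421^1 * 857^1 = 1275778192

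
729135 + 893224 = 1622359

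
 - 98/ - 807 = 98/807  =  0.12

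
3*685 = 2055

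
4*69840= 279360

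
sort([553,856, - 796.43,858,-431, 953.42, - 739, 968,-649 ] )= [ - 796.43,-739, - 649, - 431,  553, 856, 858, 953.42,968]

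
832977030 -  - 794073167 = 1627050197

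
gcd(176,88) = 88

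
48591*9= 437319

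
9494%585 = 134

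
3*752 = 2256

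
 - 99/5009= -1 + 4910/5009= - 0.02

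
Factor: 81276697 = 887^1*91631^1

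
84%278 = 84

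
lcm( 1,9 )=9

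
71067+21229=92296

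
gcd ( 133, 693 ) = 7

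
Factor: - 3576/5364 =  - 2/3 = -2^1 * 3^( - 1)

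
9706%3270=3166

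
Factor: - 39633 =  - 3^1*11^1*1201^1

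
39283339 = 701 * 56039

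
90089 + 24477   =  114566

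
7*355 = 2485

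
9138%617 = 500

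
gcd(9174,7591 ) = 1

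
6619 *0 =0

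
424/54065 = 424/54065 = 0.01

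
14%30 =14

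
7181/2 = 3590  +  1/2 = 3590.50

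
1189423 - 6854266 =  - 5664843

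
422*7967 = 3362074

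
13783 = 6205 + 7578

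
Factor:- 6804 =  - 2^2*3^5*7^1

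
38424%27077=11347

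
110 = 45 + 65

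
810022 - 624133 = 185889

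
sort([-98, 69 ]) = [ - 98, 69 ]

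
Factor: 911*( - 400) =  -2^4 * 5^2*911^1  =  -364400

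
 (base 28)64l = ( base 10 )4837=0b1001011100101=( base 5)123322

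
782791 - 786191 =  -3400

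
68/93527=68/93527 = 0.00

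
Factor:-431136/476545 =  - 864/955 = - 2^5 *3^3*5^( - 1)*191^( - 1)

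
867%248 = 123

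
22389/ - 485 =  - 22389/485 = - 46.16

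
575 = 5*115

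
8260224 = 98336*84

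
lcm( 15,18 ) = 90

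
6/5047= 6/5047=0.00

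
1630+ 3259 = 4889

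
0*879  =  0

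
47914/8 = 23957/4 =5989.25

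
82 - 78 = 4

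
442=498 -56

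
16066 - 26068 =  - 10002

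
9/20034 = 1/2226=   0.00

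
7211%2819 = 1573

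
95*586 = 55670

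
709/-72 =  - 709/72 = -9.85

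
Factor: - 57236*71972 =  - 2^4*19^1*41^1* 349^1 *947^1 = - 4119389392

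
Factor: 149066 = 2^1* 73^1* 1021^1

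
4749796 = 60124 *79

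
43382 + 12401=55783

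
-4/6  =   - 1 + 1/3 = -0.67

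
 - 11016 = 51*( - 216 )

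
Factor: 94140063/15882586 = 2^( -1) * 3^4*97^(-1)*81869^( - 1)*1162223^1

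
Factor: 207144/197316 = 274/261=2^1 *3^( - 2)*29^( - 1)*137^1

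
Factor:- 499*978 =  - 488022 = - 2^1*3^1*163^1 * 499^1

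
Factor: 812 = 2^2*7^1*29^1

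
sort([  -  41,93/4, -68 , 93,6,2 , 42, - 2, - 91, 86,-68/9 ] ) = [ - 91, - 68,-41,-68/9 , - 2 , 2,6,  93/4,42,86 , 93]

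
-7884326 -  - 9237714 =1353388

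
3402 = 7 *486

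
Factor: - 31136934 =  - 2^1*3^1*19^1*273131^1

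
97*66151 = 6416647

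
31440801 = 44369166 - 12928365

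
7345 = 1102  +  6243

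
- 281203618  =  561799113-843002731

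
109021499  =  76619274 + 32402225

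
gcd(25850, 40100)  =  50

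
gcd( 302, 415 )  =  1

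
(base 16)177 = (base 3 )111220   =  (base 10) 375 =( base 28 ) DB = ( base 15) 1A0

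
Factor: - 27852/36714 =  - 22/29=- 2^1*11^1*29^(-1) 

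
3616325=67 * 53975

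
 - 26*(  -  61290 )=1593540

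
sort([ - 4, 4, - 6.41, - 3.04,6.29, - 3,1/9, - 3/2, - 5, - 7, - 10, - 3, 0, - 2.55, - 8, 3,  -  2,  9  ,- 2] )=[-10, - 8,-7, - 6.41, - 5, - 4,  -  3.04, - 3, - 3, - 2.55, - 2, - 2, - 3/2,0, 1/9 , 3,4, 6.29, 9] 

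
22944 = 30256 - 7312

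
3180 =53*60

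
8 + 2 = 10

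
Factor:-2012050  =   - 2^1 * 5^2* 40241^1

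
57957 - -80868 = 138825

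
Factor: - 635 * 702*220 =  - 98069400  =  - 2^3 * 3^3*5^2 * 11^1*13^1*127^1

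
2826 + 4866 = 7692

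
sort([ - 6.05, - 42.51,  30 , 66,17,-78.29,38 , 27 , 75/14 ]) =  [ - 78.29, - 42.51, - 6.05,75/14, 17,  27, 30 , 38 , 66]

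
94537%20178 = 13825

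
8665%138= 109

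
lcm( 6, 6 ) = 6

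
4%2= 0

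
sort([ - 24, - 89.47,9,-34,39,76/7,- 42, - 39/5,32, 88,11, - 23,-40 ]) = [ - 89.47, - 42, - 40,-34 , - 24, - 23, - 39/5, 9,76/7, 11,32,39, 88] 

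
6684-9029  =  -2345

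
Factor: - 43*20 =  - 860 = - 2^2*5^1*43^1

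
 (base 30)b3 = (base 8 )515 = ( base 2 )101001101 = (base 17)12a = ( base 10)333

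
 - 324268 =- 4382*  74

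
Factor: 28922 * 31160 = 2^4 *5^1*19^1*41^1 * 14461^1 = 901209520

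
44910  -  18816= 26094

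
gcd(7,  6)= 1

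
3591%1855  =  1736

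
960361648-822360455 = 138001193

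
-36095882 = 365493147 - 401589029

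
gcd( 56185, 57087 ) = 1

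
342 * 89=30438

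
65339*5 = 326695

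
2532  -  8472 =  - 5940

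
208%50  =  8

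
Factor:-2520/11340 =-2^1 * 3^(-2 ) = - 2/9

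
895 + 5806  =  6701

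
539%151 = 86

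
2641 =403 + 2238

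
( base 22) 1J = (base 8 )51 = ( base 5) 131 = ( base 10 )41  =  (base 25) 1G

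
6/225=2/75  =  0.03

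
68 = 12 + 56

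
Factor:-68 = -2^2 * 17^1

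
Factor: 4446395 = 5^1 * 889279^1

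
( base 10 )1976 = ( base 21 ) 4A2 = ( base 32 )1to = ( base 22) 41I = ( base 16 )7b8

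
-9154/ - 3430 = 2 + 1147/1715 = 2.67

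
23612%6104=5300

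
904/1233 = 904/1233= 0.73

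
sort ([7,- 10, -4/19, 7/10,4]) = [-10,- 4/19,7/10 , 4, 7]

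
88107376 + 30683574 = 118790950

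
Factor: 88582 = 2^1 * 13^1*3407^1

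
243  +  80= 323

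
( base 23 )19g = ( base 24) 178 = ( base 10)752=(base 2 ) 1011110000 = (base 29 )PR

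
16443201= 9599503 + 6843698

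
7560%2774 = 2012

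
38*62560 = 2377280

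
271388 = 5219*52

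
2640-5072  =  -2432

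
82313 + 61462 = 143775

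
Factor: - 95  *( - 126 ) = 2^1*3^2*5^1*7^1*19^1 = 11970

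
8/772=2/193 =0.01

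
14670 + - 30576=-15906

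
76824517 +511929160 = 588753677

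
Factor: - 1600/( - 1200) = 4/3 = 2^2*3^( -1 ) 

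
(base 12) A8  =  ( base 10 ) 128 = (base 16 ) 80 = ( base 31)44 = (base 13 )9b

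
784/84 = 9 + 1/3 =9.33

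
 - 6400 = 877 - 7277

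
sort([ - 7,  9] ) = [ - 7,9]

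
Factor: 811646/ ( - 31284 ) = -467/18 =- 2^( - 1)*3^( - 2) * 467^1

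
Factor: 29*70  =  2030 = 2^1*5^1*7^1*29^1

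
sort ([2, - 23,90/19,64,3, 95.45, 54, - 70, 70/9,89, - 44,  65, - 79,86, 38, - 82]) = [-82, - 79,  -  70, - 44,-23,2,3,90/19,70/9,38, 54,64,65,86,89, 95.45 ]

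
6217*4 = 24868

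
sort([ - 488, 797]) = [ - 488, 797]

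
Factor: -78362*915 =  - 71701230 = - 2^1*3^1*5^1 *61^1*39181^1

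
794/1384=397/692  =  0.57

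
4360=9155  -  4795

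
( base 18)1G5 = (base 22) 161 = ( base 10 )617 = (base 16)269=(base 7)1541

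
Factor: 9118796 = 2^2*103^1*22133^1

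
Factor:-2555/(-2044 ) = 2^( - 2)*5^1 = 5/4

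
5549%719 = 516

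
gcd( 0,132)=132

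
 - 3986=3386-7372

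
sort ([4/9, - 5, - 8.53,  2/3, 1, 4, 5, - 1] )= [ - 8.53, - 5, - 1,4/9,2/3,1, 4, 5 ]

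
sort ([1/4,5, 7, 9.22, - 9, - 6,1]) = [ - 9, - 6,1/4,  1,  5, 7, 9.22]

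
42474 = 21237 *2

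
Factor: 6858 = 2^1*3^3*127^1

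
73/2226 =73/2226 = 0.03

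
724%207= 103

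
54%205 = 54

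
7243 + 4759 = 12002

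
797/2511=797/2511 =0.32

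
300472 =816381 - 515909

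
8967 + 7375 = 16342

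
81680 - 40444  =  41236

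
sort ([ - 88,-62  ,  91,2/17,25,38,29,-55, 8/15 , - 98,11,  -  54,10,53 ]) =[  -  98,-88, - 62, - 55,-54,2/17, 8/15,10,11,25,29,38, 53,91]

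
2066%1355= 711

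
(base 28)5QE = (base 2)1001000110110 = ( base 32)4HM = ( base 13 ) 2178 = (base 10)4662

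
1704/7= 243 + 3/7 = 243.43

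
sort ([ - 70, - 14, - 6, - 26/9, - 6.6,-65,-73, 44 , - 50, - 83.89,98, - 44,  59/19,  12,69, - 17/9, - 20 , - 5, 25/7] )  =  [ - 83.89, - 73,-70, - 65,  -  50, - 44, - 20, - 14, - 6.6,  -  6,- 5, - 26/9, - 17/9,59/19,  25/7,12, 44, 69,98 ]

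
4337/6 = 4337/6=722.83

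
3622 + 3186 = 6808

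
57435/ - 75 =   -  3829/5=- 765.80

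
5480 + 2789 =8269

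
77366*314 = 24292924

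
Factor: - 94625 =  - 5^3*757^1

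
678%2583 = 678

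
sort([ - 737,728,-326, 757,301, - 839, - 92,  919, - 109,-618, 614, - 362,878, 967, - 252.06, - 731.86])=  [ - 839,-737, - 731.86, - 618, - 362, - 326, - 252.06, - 109, - 92  ,  301, 614,728,757,878,919, 967]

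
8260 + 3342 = 11602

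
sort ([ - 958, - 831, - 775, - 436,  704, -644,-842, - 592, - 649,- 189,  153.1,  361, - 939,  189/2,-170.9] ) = [-958, - 939, - 842, - 831, - 775, - 649, - 644, - 592,-436,-189, - 170.9, 189/2, 153.1, 361, 704]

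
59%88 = 59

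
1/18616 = 1/18616=0.00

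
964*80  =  77120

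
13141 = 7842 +5299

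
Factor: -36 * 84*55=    - 2^4 *3^3*5^1*7^1*11^1 = - 166320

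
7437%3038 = 1361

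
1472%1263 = 209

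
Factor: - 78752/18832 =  - 2^1* 11^(- 1) *23^1 = - 46/11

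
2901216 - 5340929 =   -  2439713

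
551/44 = 12+23/44= 12.52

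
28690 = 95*302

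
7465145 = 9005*829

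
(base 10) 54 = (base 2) 110110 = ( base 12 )46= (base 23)28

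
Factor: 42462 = 2^1*3^2*7^1 * 337^1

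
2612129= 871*2999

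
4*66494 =265976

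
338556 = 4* 84639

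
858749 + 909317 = 1768066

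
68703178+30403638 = 99106816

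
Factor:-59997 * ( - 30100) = 2^2*3^1*5^2*7^2*43^1*2857^1=1805909700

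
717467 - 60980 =656487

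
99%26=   21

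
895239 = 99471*9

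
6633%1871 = 1020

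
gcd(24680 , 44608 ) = 8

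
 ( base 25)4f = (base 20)5F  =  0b1110011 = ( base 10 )115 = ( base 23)50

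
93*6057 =563301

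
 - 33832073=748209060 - 782041133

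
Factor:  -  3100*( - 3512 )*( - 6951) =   -  75676927200 = -2^5*3^1 * 5^2 * 7^1 * 31^1*331^1 * 439^1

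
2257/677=3 + 226/677 = 3.33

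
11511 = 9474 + 2037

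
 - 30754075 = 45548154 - 76302229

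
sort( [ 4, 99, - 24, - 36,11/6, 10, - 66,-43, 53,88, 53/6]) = [ - 66 , - 43, - 36,-24,11/6, 4, 53/6,10, 53,  88,  99]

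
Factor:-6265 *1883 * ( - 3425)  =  5^3*7^2*137^1*179^1 * 269^1 = 40404707875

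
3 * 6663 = 19989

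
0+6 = 6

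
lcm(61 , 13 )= 793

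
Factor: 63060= 2^2*3^1 * 5^1 * 1051^1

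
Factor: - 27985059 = - 3^2*3109451^1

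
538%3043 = 538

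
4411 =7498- 3087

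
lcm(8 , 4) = 8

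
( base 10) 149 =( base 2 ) 10010101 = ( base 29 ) 54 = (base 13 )b6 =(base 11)126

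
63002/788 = 31501/394  =  79.95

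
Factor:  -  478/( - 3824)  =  2^( -3) = 1/8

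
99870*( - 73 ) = - 7290510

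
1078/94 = 539/47= 11.47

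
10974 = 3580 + 7394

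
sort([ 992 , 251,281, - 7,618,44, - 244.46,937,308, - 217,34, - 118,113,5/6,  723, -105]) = [ - 244.46,-217, - 118, - 105, - 7, 5/6, 34, 44, 113,251,281,308,618, 723, 937,992 ] 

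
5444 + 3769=9213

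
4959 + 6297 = 11256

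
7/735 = 1/105 = 0.01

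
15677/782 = 20 +37/782 = 20.05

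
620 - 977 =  - 357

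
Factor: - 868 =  - 2^2*7^1*31^1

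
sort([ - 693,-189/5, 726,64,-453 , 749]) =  [-693, - 453, - 189/5, 64, 726, 749 ]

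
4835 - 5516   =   - 681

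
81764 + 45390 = 127154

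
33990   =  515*66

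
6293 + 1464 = 7757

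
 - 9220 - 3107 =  - 12327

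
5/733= 5/733 = 0.01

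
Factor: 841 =29^2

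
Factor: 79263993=3^1*31^1*852301^1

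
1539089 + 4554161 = 6093250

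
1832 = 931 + 901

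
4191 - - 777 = 4968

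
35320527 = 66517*531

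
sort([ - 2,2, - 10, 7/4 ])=[ - 10, - 2, 7/4,  2]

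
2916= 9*324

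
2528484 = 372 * 6797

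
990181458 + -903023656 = 87157802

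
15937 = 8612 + 7325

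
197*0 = 0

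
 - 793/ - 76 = 10+33/76=10.43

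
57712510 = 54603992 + 3108518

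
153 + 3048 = 3201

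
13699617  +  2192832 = 15892449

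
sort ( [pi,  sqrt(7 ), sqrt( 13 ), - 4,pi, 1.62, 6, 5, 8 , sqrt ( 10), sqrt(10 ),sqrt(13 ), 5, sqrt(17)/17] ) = [ - 4, sqrt( 17 )/17,  1.62, sqrt (7),pi,pi, sqrt(10),sqrt(10),sqrt( 13), sqrt(13),5 , 5,6, 8]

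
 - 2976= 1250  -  4226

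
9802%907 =732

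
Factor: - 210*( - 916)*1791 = 344516760 = 2^3*3^3*5^1*7^1*199^1*229^1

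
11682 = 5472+6210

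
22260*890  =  19811400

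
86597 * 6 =519582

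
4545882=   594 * 7653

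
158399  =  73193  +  85206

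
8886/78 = 113 + 12/13 = 113.92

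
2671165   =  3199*835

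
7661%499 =176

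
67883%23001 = 21881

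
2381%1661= 720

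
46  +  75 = 121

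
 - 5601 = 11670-17271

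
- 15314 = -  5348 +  - 9966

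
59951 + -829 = 59122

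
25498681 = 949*26869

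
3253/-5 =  - 651  +  2/5 = - 650.60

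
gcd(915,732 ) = 183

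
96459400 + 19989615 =116449015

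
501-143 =358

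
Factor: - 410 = -2^1 * 5^1*41^1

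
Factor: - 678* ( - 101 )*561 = 38416158 = 2^1*3^2*11^1*17^1*101^1 * 113^1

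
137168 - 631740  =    -  494572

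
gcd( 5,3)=1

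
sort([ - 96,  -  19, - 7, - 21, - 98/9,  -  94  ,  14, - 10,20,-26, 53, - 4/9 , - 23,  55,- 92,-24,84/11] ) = [-96,-94,-92, - 26,-24, - 23, - 21,  -  19, - 98/9,-10, - 7,-4/9,84/11, 14, 20, 53, 55] 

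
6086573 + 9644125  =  15730698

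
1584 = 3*528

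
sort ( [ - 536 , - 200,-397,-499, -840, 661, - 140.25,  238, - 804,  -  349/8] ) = [ - 840,-804, - 536, - 499, - 397, - 200,-140.25, - 349/8, 238,661 ]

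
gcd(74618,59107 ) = 1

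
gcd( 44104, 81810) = 2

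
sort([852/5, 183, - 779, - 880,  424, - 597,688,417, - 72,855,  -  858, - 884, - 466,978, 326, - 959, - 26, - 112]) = [  -  959 , - 884, - 880, - 858, - 779, - 597,  -  466 , - 112,-72, - 26,852/5,183,326,417, 424 , 688,855, 978] 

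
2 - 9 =-7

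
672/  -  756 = -1  +  1/9 = - 0.89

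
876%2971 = 876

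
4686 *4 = 18744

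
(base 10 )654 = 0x28E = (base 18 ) 206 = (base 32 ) KE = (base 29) MG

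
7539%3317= 905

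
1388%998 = 390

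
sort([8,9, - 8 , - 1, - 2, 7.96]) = [ - 8, - 2,-1,7.96, 8,9 ] 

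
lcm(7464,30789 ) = 246312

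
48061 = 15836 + 32225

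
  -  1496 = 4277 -5773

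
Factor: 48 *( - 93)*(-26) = 2^5*3^2 * 13^1*31^1= 116064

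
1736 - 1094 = 642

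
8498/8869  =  1214/1267=0.96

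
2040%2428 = 2040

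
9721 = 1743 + 7978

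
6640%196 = 172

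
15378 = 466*33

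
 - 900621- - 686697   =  -213924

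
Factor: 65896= 2^3*8237^1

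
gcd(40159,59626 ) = 7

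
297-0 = 297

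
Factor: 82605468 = 2^2*3^1*11^1 *61^1 * 10259^1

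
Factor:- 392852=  -2^2*98213^1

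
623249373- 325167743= 298081630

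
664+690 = 1354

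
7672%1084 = 84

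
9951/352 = 28 +95/352=28.27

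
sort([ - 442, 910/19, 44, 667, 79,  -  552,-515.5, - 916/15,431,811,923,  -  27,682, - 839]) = [ -839 , - 552,- 515.5,- 442,-916/15,-27,44, 910/19 , 79,431,667, 682, 811,923]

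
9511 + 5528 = 15039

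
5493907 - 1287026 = 4206881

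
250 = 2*125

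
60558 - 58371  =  2187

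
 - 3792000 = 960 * (-3950)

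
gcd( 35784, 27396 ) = 36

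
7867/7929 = 7867/7929 = 0.99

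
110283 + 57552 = 167835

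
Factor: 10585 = 5^1  *  29^1 * 73^1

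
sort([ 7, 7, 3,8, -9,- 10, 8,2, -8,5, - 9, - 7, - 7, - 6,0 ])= [-10, - 9, - 9, - 8, - 7, - 7, - 6,0, 2,3, 5,7,7,8,8]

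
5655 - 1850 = 3805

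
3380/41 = 3380/41 = 82.44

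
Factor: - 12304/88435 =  - 2^4*5^( - 1)*23^( - 1 ) = - 16/115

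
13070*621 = 8116470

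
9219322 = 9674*953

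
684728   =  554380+130348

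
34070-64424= - 30354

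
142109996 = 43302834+98807162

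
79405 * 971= 77102255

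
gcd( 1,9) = 1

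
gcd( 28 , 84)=28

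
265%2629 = 265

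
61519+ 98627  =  160146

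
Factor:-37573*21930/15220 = - 2^ ( -1)*3^1  *  17^1 * 43^1*761^( - 1)*37573^1 = -82397589/1522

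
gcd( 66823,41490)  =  1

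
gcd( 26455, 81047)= 1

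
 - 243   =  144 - 387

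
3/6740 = 3/6740 = 0.00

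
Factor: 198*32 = 6336 = 2^6 * 3^2*11^1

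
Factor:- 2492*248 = - 618016 = -2^5*7^1*31^1 *89^1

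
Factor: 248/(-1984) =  - 1/8 =- 2^ ( - 3) 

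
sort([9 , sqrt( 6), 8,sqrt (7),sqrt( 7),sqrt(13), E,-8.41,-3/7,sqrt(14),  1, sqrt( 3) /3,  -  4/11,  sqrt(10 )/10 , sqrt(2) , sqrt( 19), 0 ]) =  [ - 8.41, - 3/7, - 4/11,0,sqrt(10) /10,sqrt( 3)/3,1,sqrt( 2 ), sqrt( 6),sqrt( 7),sqrt( 7),E, sqrt( 13), sqrt (14 ) , sqrt( 19 ),8 , 9 ] 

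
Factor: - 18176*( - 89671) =1629860096=2^8  *71^1*89671^1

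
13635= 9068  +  4567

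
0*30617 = 0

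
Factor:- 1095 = - 3^1*5^1*73^1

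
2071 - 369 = 1702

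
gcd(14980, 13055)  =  35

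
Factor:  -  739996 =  - 2^2 * 184999^1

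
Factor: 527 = 17^1*31^1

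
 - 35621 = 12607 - 48228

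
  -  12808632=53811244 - 66619876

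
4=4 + 0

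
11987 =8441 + 3546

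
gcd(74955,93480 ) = 285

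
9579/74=9579/74  =  129.45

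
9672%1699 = 1177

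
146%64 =18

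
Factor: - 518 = - 2^1 * 7^1*37^1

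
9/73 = 9/73 = 0.12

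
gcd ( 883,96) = 1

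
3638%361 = 28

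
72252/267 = 270 + 54/89 = 270.61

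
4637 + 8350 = 12987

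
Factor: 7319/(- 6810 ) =  -  2^( - 1 )*3^(-1 )*5^( - 1)*13^1*227^( - 1)*563^1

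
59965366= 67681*886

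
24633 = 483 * 51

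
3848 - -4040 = 7888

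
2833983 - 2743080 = 90903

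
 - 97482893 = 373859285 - 471342178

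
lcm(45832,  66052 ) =2245768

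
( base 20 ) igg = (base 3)101100010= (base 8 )16560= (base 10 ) 7536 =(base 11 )5731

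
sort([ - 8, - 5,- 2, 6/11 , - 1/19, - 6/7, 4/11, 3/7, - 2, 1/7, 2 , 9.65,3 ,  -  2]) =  [ -8, - 5, - 2,-2, - 2, - 6/7, - 1/19, 1/7,4/11, 3/7, 6/11,2, 3, 9.65] 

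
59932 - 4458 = 55474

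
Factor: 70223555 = 5^1*14044711^1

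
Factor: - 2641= - 19^1*139^1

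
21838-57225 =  - 35387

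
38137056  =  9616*3966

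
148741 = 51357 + 97384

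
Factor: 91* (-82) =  - 2^1*7^1*13^1*41^1 = -7462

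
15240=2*7620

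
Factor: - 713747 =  -713747^1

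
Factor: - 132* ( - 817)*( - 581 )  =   - 62657364  =  - 2^2*3^1 *7^1 *11^1*19^1*43^1 * 83^1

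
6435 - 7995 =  - 1560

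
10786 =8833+1953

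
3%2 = 1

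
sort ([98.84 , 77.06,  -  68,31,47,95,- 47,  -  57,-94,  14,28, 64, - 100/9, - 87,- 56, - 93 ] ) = [ - 94 , - 93, - 87, - 68, - 57, - 56, - 47,-100/9,  14, 28, 31,47,64  ,  77.06,95, 98.84 ] 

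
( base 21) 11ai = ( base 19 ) 189c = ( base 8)23312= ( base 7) 40644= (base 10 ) 9930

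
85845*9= 772605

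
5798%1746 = 560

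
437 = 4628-4191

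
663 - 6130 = -5467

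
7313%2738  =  1837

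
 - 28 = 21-49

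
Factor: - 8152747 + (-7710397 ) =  - 15863144  =  - 2^3*11^1*180263^1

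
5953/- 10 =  - 5953/10 = - 595.30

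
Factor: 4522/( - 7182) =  - 17/27= - 3^( - 3 )*17^1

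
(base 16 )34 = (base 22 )28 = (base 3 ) 1221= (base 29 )1N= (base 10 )52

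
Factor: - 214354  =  -2^1*7^1 * 61^1 * 251^1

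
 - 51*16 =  - 816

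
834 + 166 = 1000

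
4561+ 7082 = 11643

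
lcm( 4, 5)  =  20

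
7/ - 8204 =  - 1/1172 = - 0.00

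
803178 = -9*(-89242 )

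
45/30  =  3/2 = 1.50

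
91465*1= 91465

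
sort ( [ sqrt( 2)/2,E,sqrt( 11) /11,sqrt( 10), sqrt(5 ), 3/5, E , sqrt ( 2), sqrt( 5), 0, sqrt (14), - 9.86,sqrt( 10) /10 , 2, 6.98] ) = [ - 9.86,0, sqrt(11 ) /11,sqrt( 10)/10, 3/5, sqrt ( 2 )/2, sqrt( 2 ),2, sqrt(5 ) , sqrt( 5) , E , E,sqrt(10 ), sqrt( 14), 6.98 ]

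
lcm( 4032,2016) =4032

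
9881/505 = 19 + 286/505 = 19.57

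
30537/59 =517 + 34/59  =  517.58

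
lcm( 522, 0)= 0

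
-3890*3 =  - 11670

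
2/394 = 1/197  =  0.01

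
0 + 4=4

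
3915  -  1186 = 2729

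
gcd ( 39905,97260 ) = 5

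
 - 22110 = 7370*( - 3)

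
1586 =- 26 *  ( - 61 ) 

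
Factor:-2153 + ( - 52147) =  - 2^2*3^1*5^2 * 181^1 = -54300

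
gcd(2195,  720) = 5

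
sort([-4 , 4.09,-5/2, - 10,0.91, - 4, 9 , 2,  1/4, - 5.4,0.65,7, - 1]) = [-10,- 5.4,-4  ,  -  4, - 5/2, - 1, 1/4 , 0.65, 0.91, 2 , 4.09,7,9]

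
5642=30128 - 24486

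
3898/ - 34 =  - 1949/17 = -  114.65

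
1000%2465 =1000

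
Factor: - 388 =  - 2^2*97^1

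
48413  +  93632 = 142045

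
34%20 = 14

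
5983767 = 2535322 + 3448445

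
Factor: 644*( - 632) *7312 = -2976042496 = - 2^9*7^1*23^1*79^1 * 457^1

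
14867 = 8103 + 6764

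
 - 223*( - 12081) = 2694063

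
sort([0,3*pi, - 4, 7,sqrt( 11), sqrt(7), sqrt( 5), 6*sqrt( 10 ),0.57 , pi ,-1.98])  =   [ - 4, - 1.98,0 , 0.57, sqrt ( 5), sqrt( 7), pi, sqrt ( 11 ),7,3*pi, 6*sqrt( 10 )]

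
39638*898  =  35594924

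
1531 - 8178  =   - 6647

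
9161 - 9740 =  - 579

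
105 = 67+38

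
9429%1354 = 1305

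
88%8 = 0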